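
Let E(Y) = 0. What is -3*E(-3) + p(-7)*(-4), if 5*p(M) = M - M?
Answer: 0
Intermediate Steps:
p(M) = 0 (p(M) = (M - M)/5 = (1/5)*0 = 0)
-3*E(-3) + p(-7)*(-4) = -3*0 + 0*(-4) = 0 + 0 = 0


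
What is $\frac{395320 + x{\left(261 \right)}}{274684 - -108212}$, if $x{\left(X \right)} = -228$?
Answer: $\frac{98773}{95724} \approx 1.0319$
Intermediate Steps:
$\frac{395320 + x{\left(261 \right)}}{274684 - -108212} = \frac{395320 - 228}{274684 - -108212} = \frac{395092}{274684 + 108212} = \frac{395092}{382896} = 395092 \cdot \frac{1}{382896} = \frac{98773}{95724}$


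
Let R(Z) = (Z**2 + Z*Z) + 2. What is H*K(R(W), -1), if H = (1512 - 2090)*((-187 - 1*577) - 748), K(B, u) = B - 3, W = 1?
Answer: 873936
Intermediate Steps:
R(Z) = 2 + 2*Z**2 (R(Z) = (Z**2 + Z**2) + 2 = 2*Z**2 + 2 = 2 + 2*Z**2)
K(B, u) = -3 + B
H = 873936 (H = -578*((-187 - 577) - 748) = -578*(-764 - 748) = -578*(-1512) = 873936)
H*K(R(W), -1) = 873936*(-3 + (2 + 2*1**2)) = 873936*(-3 + (2 + 2*1)) = 873936*(-3 + (2 + 2)) = 873936*(-3 + 4) = 873936*1 = 873936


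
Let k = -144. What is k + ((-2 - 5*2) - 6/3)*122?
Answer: -1852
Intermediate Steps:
k + ((-2 - 5*2) - 6/3)*122 = -144 + ((-2 - 5*2) - 6/3)*122 = -144 + ((-2 - 10) + (⅓)*(-6))*122 = -144 + (-12 - 2)*122 = -144 - 14*122 = -144 - 1708 = -1852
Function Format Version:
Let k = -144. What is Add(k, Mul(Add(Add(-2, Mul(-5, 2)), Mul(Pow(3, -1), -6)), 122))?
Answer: -1852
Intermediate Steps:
Add(k, Mul(Add(Add(-2, Mul(-5, 2)), Mul(Pow(3, -1), -6)), 122)) = Add(-144, Mul(Add(Add(-2, Mul(-5, 2)), Mul(Pow(3, -1), -6)), 122)) = Add(-144, Mul(Add(Add(-2, -10), Mul(Rational(1, 3), -6)), 122)) = Add(-144, Mul(Add(-12, -2), 122)) = Add(-144, Mul(-14, 122)) = Add(-144, -1708) = -1852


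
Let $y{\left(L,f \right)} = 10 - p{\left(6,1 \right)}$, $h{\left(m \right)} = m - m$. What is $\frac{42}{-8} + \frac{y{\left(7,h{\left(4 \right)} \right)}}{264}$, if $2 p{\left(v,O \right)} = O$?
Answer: $- \frac{2753}{528} \approx -5.214$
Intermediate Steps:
$h{\left(m \right)} = 0$
$p{\left(v,O \right)} = \frac{O}{2}$
$y{\left(L,f \right)} = \frac{19}{2}$ ($y{\left(L,f \right)} = 10 - \frac{1}{2} \cdot 1 = 10 - \frac{1}{2} = \frac{19}{2}$)
$\frac{42}{-8} + \frac{y{\left(7,h{\left(4 \right)} \right)}}{264} = \frac{42}{-8} + \frac{19}{2 \cdot 264} = 42 \left(- \frac{1}{8}\right) + \frac{19}{2} \cdot \frac{1}{264} = - \frac{21}{4} + \frac{19}{528} = - \frac{2753}{528}$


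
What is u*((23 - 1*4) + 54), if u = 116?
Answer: 8468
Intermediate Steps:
u*((23 - 1*4) + 54) = 116*((23 - 1*4) + 54) = 116*((23 - 4) + 54) = 116*(19 + 54) = 116*73 = 8468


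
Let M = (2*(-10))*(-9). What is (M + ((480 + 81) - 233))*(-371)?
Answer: -188468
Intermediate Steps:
M = 180 (M = -20*(-9) = 180)
(M + ((480 + 81) - 233))*(-371) = (180 + ((480 + 81) - 233))*(-371) = (180 + (561 - 233))*(-371) = (180 + 328)*(-371) = 508*(-371) = -188468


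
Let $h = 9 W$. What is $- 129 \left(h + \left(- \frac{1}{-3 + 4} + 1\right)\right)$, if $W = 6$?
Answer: $-6966$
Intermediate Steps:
$h = 54$ ($h = 9 \cdot 6 = 54$)
$- 129 \left(h + \left(- \frac{1}{-3 + 4} + 1\right)\right) = - 129 \left(54 + \left(- \frac{1}{-3 + 4} + 1\right)\right) = - 129 \left(54 + \left(- 1^{-1} + 1\right)\right) = - 129 \left(54 + \left(\left(-1\right) 1 + 1\right)\right) = - 129 \left(54 + \left(-1 + 1\right)\right) = - 129 \left(54 + 0\right) = \left(-129\right) 54 = -6966$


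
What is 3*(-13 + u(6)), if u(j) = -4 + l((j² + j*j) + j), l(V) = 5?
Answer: -36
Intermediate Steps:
u(j) = 1 (u(j) = -4 + 5 = 1)
3*(-13 + u(6)) = 3*(-13 + 1) = 3*(-12) = -36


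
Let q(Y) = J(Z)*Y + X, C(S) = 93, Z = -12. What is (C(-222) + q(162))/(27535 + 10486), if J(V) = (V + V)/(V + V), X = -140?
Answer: 115/38021 ≈ 0.0030246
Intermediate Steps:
J(V) = 1 (J(V) = (2*V)/((2*V)) = (2*V)*(1/(2*V)) = 1)
q(Y) = -140 + Y (q(Y) = 1*Y - 140 = Y - 140 = -140 + Y)
(C(-222) + q(162))/(27535 + 10486) = (93 + (-140 + 162))/(27535 + 10486) = (93 + 22)/38021 = 115*(1/38021) = 115/38021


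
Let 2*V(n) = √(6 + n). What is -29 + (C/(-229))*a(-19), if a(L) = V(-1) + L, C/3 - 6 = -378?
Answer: -27845/229 + 558*√5/229 ≈ -116.15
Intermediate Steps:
V(n) = √(6 + n)/2
C = -1116 (C = 18 + 3*(-378) = 18 - 1134 = -1116)
a(L) = L + √5/2 (a(L) = √(6 - 1)/2 + L = √5/2 + L = L + √5/2)
-29 + (C/(-229))*a(-19) = -29 + (-1116/(-229))*(-19 + √5/2) = -29 + (-1116*(-1/229))*(-19 + √5/2) = -29 + 1116*(-19 + √5/2)/229 = -29 + (-21204/229 + 558*√5/229) = -27845/229 + 558*√5/229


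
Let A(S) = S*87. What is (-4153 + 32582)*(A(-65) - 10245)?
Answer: -452021100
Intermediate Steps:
A(S) = 87*S
(-4153 + 32582)*(A(-65) - 10245) = (-4153 + 32582)*(87*(-65) - 10245) = 28429*(-5655 - 10245) = 28429*(-15900) = -452021100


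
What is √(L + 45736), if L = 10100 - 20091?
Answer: √35745 ≈ 189.06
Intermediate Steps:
L = -9991
√(L + 45736) = √(-9991 + 45736) = √35745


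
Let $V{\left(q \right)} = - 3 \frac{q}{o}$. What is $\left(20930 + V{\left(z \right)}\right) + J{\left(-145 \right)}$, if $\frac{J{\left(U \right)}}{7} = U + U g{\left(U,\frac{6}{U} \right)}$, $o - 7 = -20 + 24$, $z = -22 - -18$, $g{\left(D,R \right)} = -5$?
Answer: $\frac{274902}{11} \approx 24991.0$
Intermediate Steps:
$z = -4$ ($z = -22 + 18 = -4$)
$o = 11$ ($o = 7 + \left(-20 + 24\right) = 7 + 4 = 11$)
$J{\left(U \right)} = - 28 U$ ($J{\left(U \right)} = 7 \left(U + U \left(-5\right)\right) = 7 \left(U - 5 U\right) = 7 \left(- 4 U\right) = - 28 U$)
$V{\left(q \right)} = - \frac{3 q}{11}$ ($V{\left(q \right)} = - 3 \frac{q}{11} = - \frac{3 q}{11}$)
$\left(20930 + V{\left(z \right)}\right) + J{\left(-145 \right)} = \left(20930 - - \frac{12}{11}\right) - -4060 = \left(20930 + \frac{12}{11}\right) + 4060 = \frac{230242}{11} + 4060 = \frac{274902}{11}$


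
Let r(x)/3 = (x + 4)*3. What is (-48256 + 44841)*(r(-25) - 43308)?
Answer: 148542255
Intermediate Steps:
r(x) = 36 + 9*x (r(x) = 3*((x + 4)*3) = 3*((4 + x)*3) = 3*(12 + 3*x) = 36 + 9*x)
(-48256 + 44841)*(r(-25) - 43308) = (-48256 + 44841)*((36 + 9*(-25)) - 43308) = -3415*((36 - 225) - 43308) = -3415*(-189 - 43308) = -3415*(-43497) = 148542255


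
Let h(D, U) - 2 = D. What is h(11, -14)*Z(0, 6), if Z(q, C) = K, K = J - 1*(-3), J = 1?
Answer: 52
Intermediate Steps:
h(D, U) = 2 + D
K = 4 (K = 1 - 1*(-3) = 1 + 3 = 4)
Z(q, C) = 4
h(11, -14)*Z(0, 6) = (2 + 11)*4 = 13*4 = 52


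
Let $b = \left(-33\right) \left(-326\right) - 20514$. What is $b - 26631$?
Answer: $-36387$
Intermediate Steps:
$b = -9756$ ($b = 10758 - 20514 = -9756$)
$b - 26631 = -9756 - 26631 = -36387$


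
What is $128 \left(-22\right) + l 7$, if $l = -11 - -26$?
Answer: $-2711$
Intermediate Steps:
$l = 15$ ($l = -11 + 26 = 15$)
$128 \left(-22\right) + l 7 = 128 \left(-22\right) + 15 \cdot 7 = -2816 + 105 = -2711$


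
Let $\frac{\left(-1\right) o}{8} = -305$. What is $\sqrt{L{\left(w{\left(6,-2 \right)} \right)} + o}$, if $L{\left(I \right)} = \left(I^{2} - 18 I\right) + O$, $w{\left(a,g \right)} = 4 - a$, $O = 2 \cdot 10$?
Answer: $50$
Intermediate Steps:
$O = 20$
$o = 2440$ ($o = \left(-8\right) \left(-305\right) = 2440$)
$L{\left(I \right)} = 20 + I^{2} - 18 I$ ($L{\left(I \right)} = \left(I^{2} - 18 I\right) + 20 = 20 + I^{2} - 18 I$)
$\sqrt{L{\left(w{\left(6,-2 \right)} \right)} + o} = \sqrt{\left(20 + \left(4 - 6\right)^{2} - 18 \left(4 - 6\right)\right) + 2440} = \sqrt{\left(20 + \left(-2\right)^{2} - -36\right) + 2440} = \sqrt{\left(20 + 4 + 36\right) + 2440} = \sqrt{60 + 2440} = \sqrt{2500} = 50$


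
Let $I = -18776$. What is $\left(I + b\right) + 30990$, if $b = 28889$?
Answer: $41103$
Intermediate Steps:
$\left(I + b\right) + 30990 = \left(-18776 + 28889\right) + 30990 = 10113 + 30990 = 41103$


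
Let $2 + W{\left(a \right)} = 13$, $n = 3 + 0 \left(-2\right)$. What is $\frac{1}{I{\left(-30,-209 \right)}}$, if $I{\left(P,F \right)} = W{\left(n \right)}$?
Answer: $\frac{1}{11} \approx 0.090909$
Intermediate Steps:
$n = 3$ ($n = 3 + 0 = 3$)
$W{\left(a \right)} = 11$ ($W{\left(a \right)} = -2 + 13 = 11$)
$I{\left(P,F \right)} = 11$
$\frac{1}{I{\left(-30,-209 \right)}} = \frac{1}{11}$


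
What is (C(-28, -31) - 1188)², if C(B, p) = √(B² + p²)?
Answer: (1188 - √1745)² ≈ 1.3138e+6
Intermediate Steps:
(C(-28, -31) - 1188)² = (√((-28)² + (-31)²) - 1188)² = (√(784 + 961) - 1188)² = (√1745 - 1188)² = (-1188 + √1745)²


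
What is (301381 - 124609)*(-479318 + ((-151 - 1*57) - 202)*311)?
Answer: -107270199216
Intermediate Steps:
(301381 - 124609)*(-479318 + ((-151 - 1*57) - 202)*311) = 176772*(-479318 + ((-151 - 57) - 202)*311) = 176772*(-479318 + (-208 - 202)*311) = 176772*(-479318 - 410*311) = 176772*(-479318 - 127510) = 176772*(-606828) = -107270199216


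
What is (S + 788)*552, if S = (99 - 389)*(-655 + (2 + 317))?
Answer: 54221856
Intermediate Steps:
S = 97440 (S = -290*(-655 + 319) = -290*(-336) = 97440)
(S + 788)*552 = (97440 + 788)*552 = 98228*552 = 54221856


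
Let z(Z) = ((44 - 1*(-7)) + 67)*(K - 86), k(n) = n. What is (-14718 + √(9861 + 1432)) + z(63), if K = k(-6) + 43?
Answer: -20500 + √11293 ≈ -20394.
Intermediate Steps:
K = 37 (K = -6 + 43 = 37)
z(Z) = -5782 (z(Z) = ((44 - 1*(-7)) + 67)*(37 - 86) = ((44 + 7) + 67)*(-49) = (51 + 67)*(-49) = 118*(-49) = -5782)
(-14718 + √(9861 + 1432)) + z(63) = (-14718 + √(9861 + 1432)) - 5782 = (-14718 + √11293) - 5782 = -20500 + √11293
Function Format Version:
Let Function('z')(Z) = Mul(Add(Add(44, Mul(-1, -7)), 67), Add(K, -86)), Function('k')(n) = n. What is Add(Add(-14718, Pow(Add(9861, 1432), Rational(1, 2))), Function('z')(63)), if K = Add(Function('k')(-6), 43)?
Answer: Add(-20500, Pow(11293, Rational(1, 2))) ≈ -20394.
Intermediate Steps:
K = 37 (K = Add(-6, 43) = 37)
Function('z')(Z) = -5782 (Function('z')(Z) = Mul(Add(Add(44, Mul(-1, -7)), 67), Add(37, -86)) = Mul(Add(Add(44, 7), 67), -49) = Mul(Add(51, 67), -49) = Mul(118, -49) = -5782)
Add(Add(-14718, Pow(Add(9861, 1432), Rational(1, 2))), Function('z')(63)) = Add(Add(-14718, Pow(Add(9861, 1432), Rational(1, 2))), -5782) = Add(Add(-14718, Pow(11293, Rational(1, 2))), -5782) = Add(-20500, Pow(11293, Rational(1, 2)))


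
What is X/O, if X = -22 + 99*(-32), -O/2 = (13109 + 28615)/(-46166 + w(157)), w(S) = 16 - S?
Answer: -73859665/41724 ≈ -1770.2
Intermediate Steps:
O = 83448/46307 (O = -2*(13109 + 28615)/(-46166 + (16 - 1*157)) = -83448/(-46166 + (16 - 157)) = -83448/(-46166 - 141) = -83448/(-46307) = -83448*(-1)/46307 = -2*(-41724/46307) = 83448/46307 ≈ 1.8021)
X = -3190 (X = -22 - 3168 = -3190)
X/O = -3190/83448/46307 = -3190*46307/83448 = -73859665/41724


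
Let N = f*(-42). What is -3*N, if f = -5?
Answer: -630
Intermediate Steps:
N = 210 (N = -5*(-42) = 210)
-3*N = -3*210 = -630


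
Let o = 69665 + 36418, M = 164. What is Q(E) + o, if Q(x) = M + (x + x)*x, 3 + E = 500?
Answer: 600265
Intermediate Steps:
E = 497 (E = -3 + 500 = 497)
Q(x) = 164 + 2*x² (Q(x) = 164 + (x + x)*x = 164 + (2*x)*x = 164 + 2*x²)
o = 106083
Q(E) + o = (164 + 2*497²) + 106083 = (164 + 2*247009) + 106083 = (164 + 494018) + 106083 = 494182 + 106083 = 600265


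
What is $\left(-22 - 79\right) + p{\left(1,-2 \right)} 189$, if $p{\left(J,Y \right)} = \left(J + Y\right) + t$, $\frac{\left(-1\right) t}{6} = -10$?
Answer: $11050$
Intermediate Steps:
$t = 60$ ($t = \left(-6\right) \left(-10\right) = 60$)
$p{\left(J,Y \right)} = 60 + J + Y$ ($p{\left(J,Y \right)} = \left(J + Y\right) + 60 = 60 + J + Y$)
$\left(-22 - 79\right) + p{\left(1,-2 \right)} 189 = \left(-22 - 79\right) + \left(60 + 1 - 2\right) 189 = \left(-22 - 79\right) + 59 \cdot 189 = -101 + 11151 = 11050$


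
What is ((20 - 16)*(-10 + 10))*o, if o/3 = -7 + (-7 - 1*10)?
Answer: 0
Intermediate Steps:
o = -72 (o = 3*(-7 + (-7 - 1*10)) = 3*(-7 + (-7 - 10)) = 3*(-7 - 17) = 3*(-24) = -72)
((20 - 16)*(-10 + 10))*o = ((20 - 16)*(-10 + 10))*(-72) = (4*0)*(-72) = 0*(-72) = 0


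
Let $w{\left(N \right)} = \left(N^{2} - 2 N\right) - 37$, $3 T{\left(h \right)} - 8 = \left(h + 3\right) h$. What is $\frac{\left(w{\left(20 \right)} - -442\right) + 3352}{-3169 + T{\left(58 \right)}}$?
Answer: $- \frac{4117}{1987} \approx -2.072$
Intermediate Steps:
$T{\left(h \right)} = \frac{8}{3} + \frac{h \left(3 + h\right)}{3}$ ($T{\left(h \right)} = \frac{8}{3} + \frac{\left(h + 3\right) h}{3} = \frac{8}{3} + \frac{\left(3 + h\right) h}{3} = \frac{8}{3} + \frac{h \left(3 + h\right)}{3}$)
$w{\left(N \right)} = -37 + N^{2} - 2 N$
$\frac{\left(w{\left(20 \right)} - -442\right) + 3352}{-3169 + T{\left(58 \right)}} = \frac{\left(\left(-37 + 20^{2} - 40\right) - -442\right) + 3352}{-3169 + \left(\frac{8}{3} + 58 + \frac{58^{2}}{3}\right)} = \frac{\left(\left(-37 + 400 - 40\right) + 442\right) + 3352}{-3169 + \left(\frac{8}{3} + 58 + \frac{1}{3} \cdot 3364\right)} = \frac{\left(323 + 442\right) + 3352}{-3169 + \left(\frac{8}{3} + 58 + \frac{3364}{3}\right)} = \frac{765 + 3352}{-3169 + 1182} = \frac{4117}{-1987} = 4117 \left(- \frac{1}{1987}\right) = - \frac{4117}{1987}$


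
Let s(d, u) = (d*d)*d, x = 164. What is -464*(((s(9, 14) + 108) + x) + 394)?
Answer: -647280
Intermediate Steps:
s(d, u) = d³ (s(d, u) = d²*d = d³)
-464*(((s(9, 14) + 108) + x) + 394) = -464*(((9³ + 108) + 164) + 394) = -464*(((729 + 108) + 164) + 394) = -464*((837 + 164) + 394) = -464*(1001 + 394) = -464*1395 = -647280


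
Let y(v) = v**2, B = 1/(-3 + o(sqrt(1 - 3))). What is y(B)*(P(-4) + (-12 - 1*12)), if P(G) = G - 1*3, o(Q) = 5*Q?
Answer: -31/(3 - 5*I*sqrt(2))**2 ≈ 0.36513 - 0.37783*I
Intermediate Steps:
B = 1/(-3 + 5*I*sqrt(2)) (B = 1/(-3 + 5*sqrt(1 - 3)) = 1/(-3 + 5*sqrt(-2)) = 1/(-3 + 5*(I*sqrt(2))) = 1/(-3 + 5*I*sqrt(2)) ≈ -0.050847 - 0.11985*I)
P(G) = -3 + G (P(G) = G - 3 = -3 + G)
y(B)*(P(-4) + (-12 - 1*12)) = (-3/59 - 5*I*sqrt(2)/59)**2*((-3 - 4) + (-12 - 1*12)) = (-3/59 - 5*I*sqrt(2)/59)**2*(-7 + (-12 - 12)) = (-3/59 - 5*I*sqrt(2)/59)**2*(-7 - 24) = (-3/59 - 5*I*sqrt(2)/59)**2*(-31) = -31*(-3/59 - 5*I*sqrt(2)/59)**2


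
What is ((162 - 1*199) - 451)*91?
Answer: -44408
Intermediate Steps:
((162 - 1*199) - 451)*91 = ((162 - 199) - 451)*91 = (-37 - 451)*91 = -488*91 = -44408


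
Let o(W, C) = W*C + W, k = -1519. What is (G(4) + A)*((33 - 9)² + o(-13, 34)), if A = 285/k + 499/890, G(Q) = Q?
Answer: 715348491/1351910 ≈ 529.14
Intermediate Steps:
o(W, C) = W + C*W (o(W, C) = C*W + W = W + C*W)
A = 504331/1351910 (A = 285/(-1519) + 499/890 = 285*(-1/1519) + 499*(1/890) = -285/1519 + 499/890 = 504331/1351910 ≈ 0.37305)
(G(4) + A)*((33 - 9)² + o(-13, 34)) = (4 + 504331/1351910)*((33 - 9)² - 13*(1 + 34)) = 5911971*(24² - 13*35)/1351910 = 5911971*(576 - 455)/1351910 = (5911971/1351910)*121 = 715348491/1351910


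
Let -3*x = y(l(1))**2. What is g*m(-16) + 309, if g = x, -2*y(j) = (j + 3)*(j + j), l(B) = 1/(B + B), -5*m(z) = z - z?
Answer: 309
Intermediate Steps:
m(z) = 0 (m(z) = -(z - z)/5 = -1/5*0 = 0)
l(B) = 1/(2*B)
y(j) = -j*(3 + j) (y(j) = -(j + 3)*(j + j)/2 = -(3 + j)*2*j/2 = -j*(3 + j))
x = -49/48 (x = -(3 + (1/2)/1)**2/4/3 = -(3 + (1/2)*1)**2/4/3 = -(3 + 1/2)**2/4/3 = -(-1*1/2*7/2)**2/3 = -(-7/4)**2/3 = -1/3*49/16 = -49/48 ≈ -1.0208)
g = -49/48 ≈ -1.0208
g*m(-16) + 309 = -49/48*0 + 309 = 0 + 309 = 309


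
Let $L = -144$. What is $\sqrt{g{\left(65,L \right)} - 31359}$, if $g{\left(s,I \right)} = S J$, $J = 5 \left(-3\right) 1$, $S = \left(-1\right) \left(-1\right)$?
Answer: $3 i \sqrt{3486} \approx 177.13 i$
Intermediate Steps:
$S = 1$
$J = -15$ ($J = \left(-15\right) 1 = -15$)
$g{\left(s,I \right)} = -15$ ($g{\left(s,I \right)} = 1 \left(-15\right) = -15$)
$\sqrt{g{\left(65,L \right)} - 31359} = \sqrt{-15 - 31359} = \sqrt{-31374} = 3 i \sqrt{3486}$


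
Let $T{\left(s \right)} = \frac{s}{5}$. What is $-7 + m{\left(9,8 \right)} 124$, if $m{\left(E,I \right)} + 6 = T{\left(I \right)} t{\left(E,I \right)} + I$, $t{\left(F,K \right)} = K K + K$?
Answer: $\frac{72629}{5} \approx 14526.0$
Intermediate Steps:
$t{\left(F,K \right)} = K + K^{2}$ ($t{\left(F,K \right)} = K^{2} + K = K + K^{2}$)
$T{\left(s \right)} = \frac{s}{5}$ ($T{\left(s \right)} = s \frac{1}{5} = \frac{s}{5}$)
$m{\left(E,I \right)} = -6 + I + \frac{I^{2} \left(1 + I\right)}{5}$ ($m{\left(E,I \right)} = -6 + \left(\frac{I}{5} I \left(1 + I\right) + I\right) = -6 + \left(\frac{I^{2} \left(1 + I\right)}{5} + I\right) = -6 + \left(I + \frac{I^{2} \left(1 + I\right)}{5}\right) = -6 + I + \frac{I^{2} \left(1 + I\right)}{5}$)
$-7 + m{\left(9,8 \right)} 124 = -7 + \left(-6 + 8 + \frac{8^{2} \left(1 + 8\right)}{5}\right) 124 = -7 + \left(-6 + 8 + \frac{1}{5} \cdot 64 \cdot 9\right) 124 = -7 + \left(-6 + 8 + \frac{576}{5}\right) 124 = -7 + \frac{586}{5} \cdot 124 = -7 + \frac{72664}{5} = \frac{72629}{5}$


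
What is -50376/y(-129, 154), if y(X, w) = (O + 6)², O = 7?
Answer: -50376/169 ≈ -298.08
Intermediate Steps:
y(X, w) = 169 (y(X, w) = (7 + 6)² = 13² = 169)
-50376/y(-129, 154) = -50376/169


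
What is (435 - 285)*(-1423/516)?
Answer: -35575/86 ≈ -413.66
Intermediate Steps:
(435 - 285)*(-1423/516) = 150*(-1423*1/516) = 150*(-1423/516) = -35575/86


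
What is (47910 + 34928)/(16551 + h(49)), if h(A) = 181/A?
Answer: 2029531/405590 ≈ 5.0039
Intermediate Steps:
(47910 + 34928)/(16551 + h(49)) = (47910 + 34928)/(16551 + 181/49) = 82838/(16551 + 181*(1/49)) = 82838/(16551 + 181/49) = 82838/(811180/49) = 82838*(49/811180) = 2029531/405590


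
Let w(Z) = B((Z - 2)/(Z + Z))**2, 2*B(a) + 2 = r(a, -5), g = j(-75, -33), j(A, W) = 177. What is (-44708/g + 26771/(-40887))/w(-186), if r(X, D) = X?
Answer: -39802002236/87775303 ≈ -453.45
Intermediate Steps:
g = 177
B(a) = -1 + a/2
w(Z) = (-1 + (-2 + Z)/(4*Z))**2 (w(Z) = (-1 + ((Z - 2)/(Z + Z))/2)**2 = (-1 + ((-2 + Z)/((2*Z)))/2)**2 = (-1 + ((-2 + Z)*(1/(2*Z)))/2)**2 = (-1 + ((-2 + Z)/(2*Z))/2)**2 = (-1 + (-2 + Z)/(4*Z))**2)
(-44708/g + 26771/(-40887))/w(-186) = (-44708/177 + 26771/(-40887))/(((1/16)*(2 + 3*(-186))**2/(-186)**2)) = (-44708*1/177 + 26771*(-1/40887))/(((1/16)*(1/34596)*(2 - 558)**2)) = (-44708/177 - 26771/40887)/(((1/16)*(1/34596)*(-556)**2)) = -10354319/(40887*((1/16)*(1/34596)*309136)) = -10354319/(40887*19321/34596) = -10354319/40887*34596/19321 = -39802002236/87775303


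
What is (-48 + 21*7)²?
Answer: 9801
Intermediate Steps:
(-48 + 21*7)² = (-48 + 147)² = 99² = 9801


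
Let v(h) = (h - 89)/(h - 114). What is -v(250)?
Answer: -161/136 ≈ -1.1838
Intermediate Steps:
v(h) = (-89 + h)/(-114 + h)
-v(250) = -(-89 + 250)/(-114 + 250) = -161/136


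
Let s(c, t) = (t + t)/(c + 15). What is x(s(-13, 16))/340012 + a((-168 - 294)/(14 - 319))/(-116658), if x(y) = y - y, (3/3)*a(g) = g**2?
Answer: -11858/602895025 ≈ -1.9668e-5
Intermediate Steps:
s(c, t) = 2*t/(15 + c) (s(c, t) = (2*t)/(15 + c) = 2*t/(15 + c))
a(g) = g**2
x(y) = 0
x(s(-13, 16))/340012 + a((-168 - 294)/(14 - 319))/(-116658) = 0/340012 + ((-168 - 294)/(14 - 319))**2/(-116658) = 0*(1/340012) + (-462/(-305))**2*(-1/116658) = 0 + (-462*(-1/305))**2*(-1/116658) = 0 + (462/305)**2*(-1/116658) = 0 + (213444/93025)*(-1/116658) = 0 - 11858/602895025 = -11858/602895025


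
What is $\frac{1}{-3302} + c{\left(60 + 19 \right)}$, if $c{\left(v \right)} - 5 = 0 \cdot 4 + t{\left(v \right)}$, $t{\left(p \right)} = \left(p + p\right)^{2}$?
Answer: $\frac{82447637}{3302} \approx 24969.0$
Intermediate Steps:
$t{\left(p \right)} = 4 p^{2}$ ($t{\left(p \right)} = \left(2 p\right)^{2} = 4 p^{2}$)
$c{\left(v \right)} = 5 + 4 v^{2}$ ($c{\left(v \right)} = 5 + \left(0 \cdot 4 + 4 v^{2}\right) = 5 + \left(0 + 4 v^{2}\right) = 5 + 4 v^{2}$)
$\frac{1}{-3302} + c{\left(60 + 19 \right)} = \frac{1}{-3302} + \left(5 + 4 \left(60 + 19\right)^{2}\right) = - \frac{1}{3302} + \left(5 + 4 \cdot 79^{2}\right) = - \frac{1}{3302} + \left(5 + 4 \cdot 6241\right) = - \frac{1}{3302} + \left(5 + 24964\right) = - \frac{1}{3302} + 24969 = \frac{82447637}{3302}$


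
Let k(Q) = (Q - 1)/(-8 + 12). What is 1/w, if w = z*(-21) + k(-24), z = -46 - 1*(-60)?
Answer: -4/1201 ≈ -0.0033306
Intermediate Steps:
z = 14 (z = -46 + 60 = 14)
k(Q) = -1/4 + Q/4 (k(Q) = (-1 + Q)/4 = (-1 + Q)*(1/4) = -1/4 + Q/4)
w = -1201/4 (w = 14*(-21) + (-1/4 + (1/4)*(-24)) = -294 + (-1/4 - 6) = -294 - 25/4 = -1201/4 ≈ -300.25)
1/w = 1/(-1201/4) = -4/1201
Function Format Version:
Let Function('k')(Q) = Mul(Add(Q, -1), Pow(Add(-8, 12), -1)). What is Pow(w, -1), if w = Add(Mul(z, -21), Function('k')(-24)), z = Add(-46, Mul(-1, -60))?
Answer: Rational(-4, 1201) ≈ -0.0033306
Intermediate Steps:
z = 14 (z = Add(-46, 60) = 14)
Function('k')(Q) = Add(Rational(-1, 4), Mul(Rational(1, 4), Q)) (Function('k')(Q) = Mul(Add(-1, Q), Pow(4, -1)) = Mul(Add(-1, Q), Rational(1, 4)) = Add(Rational(-1, 4), Mul(Rational(1, 4), Q)))
w = Rational(-1201, 4) (w = Add(Mul(14, -21), Add(Rational(-1, 4), Mul(Rational(1, 4), -24))) = Add(-294, Add(Rational(-1, 4), -6)) = Add(-294, Rational(-25, 4)) = Rational(-1201, 4) ≈ -300.25)
Pow(w, -1) = Pow(Rational(-1201, 4), -1) = Rational(-4, 1201)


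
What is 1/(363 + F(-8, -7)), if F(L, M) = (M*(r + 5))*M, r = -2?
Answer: 1/510 ≈ 0.0019608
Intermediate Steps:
F(L, M) = 3*M**2 (F(L, M) = (M*(-2 + 5))*M = (M*3)*M = (3*M)*M = 3*M**2)
1/(363 + F(-8, -7)) = 1/(363 + 3*(-7)**2) = 1/(363 + 3*49) = 1/(363 + 147) = 1/510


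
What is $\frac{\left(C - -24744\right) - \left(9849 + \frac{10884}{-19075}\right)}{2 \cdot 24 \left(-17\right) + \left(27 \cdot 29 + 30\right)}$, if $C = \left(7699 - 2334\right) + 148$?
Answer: $- \frac{389293484}{57225} \approx -6802.9$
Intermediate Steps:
$C = 5513$ ($C = \left(7699 - 2334\right) + 148 = 5365 + 148 = 5513$)
$\frac{\left(C - -24744\right) - \left(9849 + \frac{10884}{-19075}\right)}{2 \cdot 24 \left(-17\right) + \left(27 \cdot 29 + 30\right)} = \frac{\left(5513 - -24744\right) - \left(9849 + \frac{10884}{-19075}\right)}{2 \cdot 24 \left(-17\right) + \left(27 \cdot 29 + 30\right)} = \frac{\left(5513 + 24744\right) - \frac{187858791}{19075}}{48 \left(-17\right) + \left(783 + 30\right)} = \frac{30257 + \left(-9849 + \frac{10884}{19075}\right)}{-816 + 813} = \frac{30257 - \frac{187858791}{19075}}{-3} = \frac{389293484}{19075} \left(- \frac{1}{3}\right) = - \frac{389293484}{57225}$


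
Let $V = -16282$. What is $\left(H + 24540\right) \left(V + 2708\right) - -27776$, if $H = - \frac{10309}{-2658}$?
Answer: $- \frac{442730873719}{1329} \approx -3.3313 \cdot 10^{8}$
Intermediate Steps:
$H = \frac{10309}{2658}$ ($H = \left(-10309\right) \left(- \frac{1}{2658}\right) = \frac{10309}{2658} \approx 3.8785$)
$\left(H + 24540\right) \left(V + 2708\right) - -27776 = \left(\frac{10309}{2658} + 24540\right) \left(-16282 + 2708\right) - -27776 = \frac{65237629}{2658} \left(-13574\right) + 27776 = - \frac{442767788023}{1329} + 27776 = - \frac{442730873719}{1329}$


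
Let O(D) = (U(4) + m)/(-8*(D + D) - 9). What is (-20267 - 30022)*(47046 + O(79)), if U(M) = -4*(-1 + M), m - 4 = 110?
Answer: -3011780852784/1273 ≈ -2.3659e+9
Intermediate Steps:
m = 114 (m = 4 + 110 = 114)
U(M) = 4 - 4*M
O(D) = 102/(-9 - 16*D) (O(D) = ((4 - 4*4) + 114)/(-8*(D + D) - 9) = ((4 - 16) + 114)/(-16*D - 9) = (-12 + 114)/(-16*D - 9) = 102/(-9 - 16*D))
(-20267 - 30022)*(47046 + O(79)) = (-20267 - 30022)*(47046 - 102/(9 + 16*79)) = -50289*(47046 - 102/(9 + 1264)) = -50289*(47046 - 102/1273) = -50289*59889456/1273 = -3011780852784/1273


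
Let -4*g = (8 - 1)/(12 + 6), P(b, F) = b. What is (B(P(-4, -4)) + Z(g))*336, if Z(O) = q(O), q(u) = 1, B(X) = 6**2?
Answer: 12432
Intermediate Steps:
B(X) = 36
g = -7/72 (g = -(8 - 1)/(4*(12 + 6)) = -7/(4*18) = -1/4*7/18 = -7/72 ≈ -0.097222)
Z(O) = 1
(B(P(-4, -4)) + Z(g))*336 = (36 + 1)*336 = 37*336 = 12432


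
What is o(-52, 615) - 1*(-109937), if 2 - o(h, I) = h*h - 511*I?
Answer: 421500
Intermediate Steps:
o(h, I) = 2 - h² + 511*I (o(h, I) = 2 - (h*h - 511*I) = 2 - (h² - 511*I) = 2 + (-h² + 511*I) = 2 - h² + 511*I)
o(-52, 615) - 1*(-109937) = (2 - 1*(-52)² + 511*615) - 1*(-109937) = (2 - 1*2704 + 314265) + 109937 = (2 - 2704 + 314265) + 109937 = 311563 + 109937 = 421500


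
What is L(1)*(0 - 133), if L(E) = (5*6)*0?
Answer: 0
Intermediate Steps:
L(E) = 0 (L(E) = 30*0 = 0)
L(1)*(0 - 133) = 0*(0 - 133) = 0*(-133) = 0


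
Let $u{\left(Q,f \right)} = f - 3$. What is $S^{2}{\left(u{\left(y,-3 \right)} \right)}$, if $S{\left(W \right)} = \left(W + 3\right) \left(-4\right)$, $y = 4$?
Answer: $144$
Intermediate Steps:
$u{\left(Q,f \right)} = -3 + f$
$S{\left(W \right)} = -12 - 4 W$ ($S{\left(W \right)} = \left(3 + W\right) \left(-4\right) = -12 - 4 W$)
$S^{2}{\left(u{\left(y,-3 \right)} \right)} = \left(-12 - 4 \left(-3 - 3\right)\right)^{2} = \left(-12 - -24\right)^{2} = \left(-12 + 24\right)^{2} = 12^{2} = 144$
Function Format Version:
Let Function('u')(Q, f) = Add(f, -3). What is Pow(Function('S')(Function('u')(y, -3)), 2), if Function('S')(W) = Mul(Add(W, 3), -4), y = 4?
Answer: 144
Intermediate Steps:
Function('u')(Q, f) = Add(-3, f)
Function('S')(W) = Add(-12, Mul(-4, W)) (Function('S')(W) = Mul(Add(3, W), -4) = Add(-12, Mul(-4, W)))
Pow(Function('S')(Function('u')(y, -3)), 2) = Pow(Add(-12, Mul(-4, Add(-3, -3))), 2) = Pow(Add(-12, Mul(-4, -6)), 2) = Pow(Add(-12, 24), 2) = Pow(12, 2) = 144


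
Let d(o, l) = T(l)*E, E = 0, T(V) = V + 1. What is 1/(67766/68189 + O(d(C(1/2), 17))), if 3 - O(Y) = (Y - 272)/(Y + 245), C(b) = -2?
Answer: 16706305/85268993 ≈ 0.19592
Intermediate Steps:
T(V) = 1 + V
d(o, l) = 0 (d(o, l) = (1 + l)*0 = 0)
O(Y) = 3 - (-272 + Y)/(245 + Y) (O(Y) = 3 - (Y - 272)/(Y + 245) = 3 - (-272 + Y)/(245 + Y))
1/(67766/68189 + O(d(C(1/2), 17))) = 1/(67766/68189 + (1007 + 2*0)/(245 + 0)) = 1/(67766*(1/68189) + (1007 + 0)/245) = 1/(67766/68189 + (1/245)*1007) = 1/(67766/68189 + 1007/245) = 1/(85268993/16706305) = 16706305/85268993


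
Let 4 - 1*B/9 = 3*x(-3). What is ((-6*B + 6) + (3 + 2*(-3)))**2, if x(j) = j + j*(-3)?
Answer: 576081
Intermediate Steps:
x(j) = -2*j (x(j) = j - 3*j = -2*j)
B = -126 (B = 36 - 27*(-2*(-3)) = 36 - 27*6 = 36 - 9*18 = 36 - 162 = -126)
((-6*B + 6) + (3 + 2*(-3)))**2 = ((-6*(-126) + 6) + (3 + 2*(-3)))**2 = ((756 + 6) + (3 - 6))**2 = (762 - 3)**2 = 759**2 = 576081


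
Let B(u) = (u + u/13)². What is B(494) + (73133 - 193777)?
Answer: 162380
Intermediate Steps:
B(u) = 196*u²/169 (B(u) = (u + u*(1/13))² = (u + u/13)² = (14*u/13)² = 196*u²/169)
B(494) + (73133 - 193777) = (196/169)*494² + (73133 - 193777) = (196/169)*244036 - 120644 = 283024 - 120644 = 162380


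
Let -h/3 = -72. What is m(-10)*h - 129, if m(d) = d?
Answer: -2289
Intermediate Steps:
h = 216 (h = -3*(-72) = 216)
m(-10)*h - 129 = -10*216 - 129 = -2160 - 129 = -2289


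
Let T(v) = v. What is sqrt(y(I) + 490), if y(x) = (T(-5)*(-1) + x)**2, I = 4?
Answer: sqrt(571) ≈ 23.896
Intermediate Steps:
y(x) = (5 + x)**2 (y(x) = (-5*(-1) + x)**2 = (5 + x)**2)
sqrt(y(I) + 490) = sqrt((5 + 4)**2 + 490) = sqrt(9**2 + 490) = sqrt(81 + 490) = sqrt(571)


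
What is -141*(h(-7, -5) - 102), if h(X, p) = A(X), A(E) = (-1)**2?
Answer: 14241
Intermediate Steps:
A(E) = 1
h(X, p) = 1
-141*(h(-7, -5) - 102) = -141*(1 - 102) = -141*(-101) = 14241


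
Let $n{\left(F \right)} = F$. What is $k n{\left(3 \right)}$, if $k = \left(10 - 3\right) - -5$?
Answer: $36$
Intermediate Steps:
$k = 12$ ($k = \left(10 - 3\right) + 5 = 7 + 5 = 12$)
$k n{\left(3 \right)} = 12 \cdot 3 = 36$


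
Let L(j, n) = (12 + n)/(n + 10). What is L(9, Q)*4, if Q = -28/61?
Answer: 1408/291 ≈ 4.8385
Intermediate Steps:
Q = -28/61 (Q = -28*1/61 = -28/61 ≈ -0.45902)
L(j, n) = (12 + n)/(10 + n)
L(9, Q)*4 = ((12 - 28/61)/(10 - 28/61))*4 = ((704/61)/(582/61))*4 = ((61/582)*(704/61))*4 = (352/291)*4 = 1408/291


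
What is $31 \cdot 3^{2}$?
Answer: $279$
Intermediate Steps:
$31 \cdot 3^{2} = 31 \cdot 9 = 279$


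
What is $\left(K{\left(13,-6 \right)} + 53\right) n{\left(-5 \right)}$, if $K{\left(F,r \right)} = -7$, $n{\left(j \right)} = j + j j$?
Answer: $920$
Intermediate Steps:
$n{\left(j \right)} = j + j^{2}$
$\left(K{\left(13,-6 \right)} + 53\right) n{\left(-5 \right)} = \left(-7 + 53\right) \left(- 5 \left(1 - 5\right)\right) = 46 \left(\left(-5\right) \left(-4\right)\right) = 46 \cdot 20 = 920$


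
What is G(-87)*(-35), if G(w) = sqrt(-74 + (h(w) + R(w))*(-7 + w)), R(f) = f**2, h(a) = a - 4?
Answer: -35*I*sqrt(703006) ≈ -29346.0*I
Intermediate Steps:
h(a) = -4 + a
G(w) = sqrt(-74 + (-7 + w)*(-4 + w + w**2)) (G(w) = sqrt(-74 + ((-4 + w) + w**2)*(-7 + w)) = sqrt(-74 + (-4 + w + w**2)*(-7 + w)) = sqrt(-74 + (-7 + w)*(-4 + w + w**2)))
G(-87)*(-35) = sqrt(-46 + (-87)**3 - 11*(-87) - 6*(-87)**2)*(-35) = sqrt(-46 - 658503 + 957 - 6*7569)*(-35) = sqrt(-46 - 658503 + 957 - 45414)*(-35) = sqrt(-703006)*(-35) = (I*sqrt(703006))*(-35) = -35*I*sqrt(703006)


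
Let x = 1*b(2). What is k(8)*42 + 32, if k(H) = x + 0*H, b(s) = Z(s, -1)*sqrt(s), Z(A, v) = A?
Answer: 32 + 84*sqrt(2) ≈ 150.79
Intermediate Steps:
b(s) = s**(3/2) (b(s) = s*sqrt(s) = s**(3/2))
x = 2*sqrt(2) (x = 1*2**(3/2) = 1*(2*sqrt(2)) = 2*sqrt(2) ≈ 2.8284)
k(H) = 2*sqrt(2) (k(H) = 2*sqrt(2) + 0*H = 2*sqrt(2) + 0 = 2*sqrt(2))
k(8)*42 + 32 = (2*sqrt(2))*42 + 32 = 84*sqrt(2) + 32 = 32 + 84*sqrt(2)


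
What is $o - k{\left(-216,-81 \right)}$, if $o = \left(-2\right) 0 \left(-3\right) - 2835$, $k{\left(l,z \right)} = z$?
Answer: $-2754$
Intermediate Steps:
$o = -2835$ ($o = 0 \left(-3\right) - 2835 = 0 - 2835 = -2835$)
$o - k{\left(-216,-81 \right)} = -2835 - -81 = -2835 + 81 = -2754$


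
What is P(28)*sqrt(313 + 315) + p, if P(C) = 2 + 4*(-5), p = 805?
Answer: 805 - 36*sqrt(157) ≈ 353.92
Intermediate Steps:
P(C) = -18 (P(C) = 2 - 20 = -18)
P(28)*sqrt(313 + 315) + p = -18*sqrt(313 + 315) + 805 = -36*sqrt(157) + 805 = 805 - 36*sqrt(157)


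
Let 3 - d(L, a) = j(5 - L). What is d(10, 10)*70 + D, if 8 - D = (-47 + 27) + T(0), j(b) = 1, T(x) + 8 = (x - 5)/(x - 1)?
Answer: 171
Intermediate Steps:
T(x) = -8 + (-5 + x)/(-1 + x) (T(x) = -8 + (x - 5)/(x - 1) = -8 + (-5 + x)/(-1 + x))
d(L, a) = 2 (d(L, a) = 3 - 1*1 = 3 - 1 = 2)
D = 31 (D = 8 - ((-47 + 27) + (3 - 7*0)/(-1 + 0)) = 8 - (-20 + (3 + 0)/(-1)) = 8 - (-20 - 1*3) = 8 - (-20 - 3) = 8 - 1*(-23) = 8 + 23 = 31)
d(10, 10)*70 + D = 2*70 + 31 = 140 + 31 = 171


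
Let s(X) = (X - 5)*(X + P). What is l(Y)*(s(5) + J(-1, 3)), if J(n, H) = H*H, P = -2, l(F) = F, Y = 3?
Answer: 27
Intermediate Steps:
J(n, H) = H**2
s(X) = (-5 + X)*(-2 + X) (s(X) = (X - 5)*(X - 2) = (-5 + X)*(-2 + X))
l(Y)*(s(5) + J(-1, 3)) = 3*((10 + 5**2 - 7*5) + 3**2) = 3*((10 + 25 - 35) + 9) = 3*(0 + 9) = 3*9 = 27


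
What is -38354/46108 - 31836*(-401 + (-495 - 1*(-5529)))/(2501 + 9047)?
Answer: -850149643537/66556898 ≈ -12773.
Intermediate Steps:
-38354/46108 - 31836*(-401 + (-495 - 1*(-5529)))/(2501 + 9047) = -38354*1/46108 - 31836/(11548/(-401 + (-495 + 5529))) = -19177/23054 - 31836/(11548/(-401 + 5034)) = -19177/23054 - 31836/(11548/4633) = -19177/23054 - 31836/(11548*(1/4633)) = -19177/23054 - 31836/11548/4633 = -19177/23054 - 31836*4633/11548 = -19177/23054 - 36874047/2887 = -850149643537/66556898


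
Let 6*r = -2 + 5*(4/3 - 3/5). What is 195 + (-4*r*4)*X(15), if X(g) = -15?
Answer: 785/3 ≈ 261.67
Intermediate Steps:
r = 5/18 (r = (-2 + 5*(4/3 - 3/5))/6 = (-2 + 5*(4*(⅓) - 3*⅕))/6 = (-2 + 5*(4/3 - ⅗))/6 = (-2 + 5*(11/15))/6 = (-2 + 11/3)/6 = (⅙)*(5/3) = 5/18 ≈ 0.27778)
195 + (-4*r*4)*X(15) = 195 + (-4*5/18*4)*(-15) = 195 - 10/9*4*(-15) = 195 - 40/9*(-15) = 195 + 200/3 = 785/3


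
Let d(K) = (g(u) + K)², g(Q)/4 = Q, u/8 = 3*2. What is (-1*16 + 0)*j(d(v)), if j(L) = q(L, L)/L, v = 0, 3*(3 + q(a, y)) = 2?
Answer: 7/6912 ≈ 0.0010127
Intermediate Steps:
q(a, y) = -7/3 (q(a, y) = -3 + (⅓)*2 = -3 + ⅔ = -7/3)
u = 48 (u = 8*(3*2) = 8*6 = 48)
g(Q) = 4*Q
d(K) = (192 + K)² (d(K) = (4*48 + K)² = (192 + K)²)
j(L) = -7/(3*L)
(-1*16 + 0)*j(d(v)) = (-1*16 + 0)*(-7/(3*(192 + 0)²)) = (-16 + 0)*(-7/(3*(192²))) = -(-112)/(3*36864) = -16*(-7/110592) = 7/6912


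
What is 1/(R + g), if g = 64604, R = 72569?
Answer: 1/137173 ≈ 7.2901e-6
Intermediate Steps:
1/(R + g) = 1/(72569 + 64604) = 1/137173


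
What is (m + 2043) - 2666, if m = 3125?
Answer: 2502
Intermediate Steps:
(m + 2043) - 2666 = (3125 + 2043) - 2666 = 5168 - 2666 = 2502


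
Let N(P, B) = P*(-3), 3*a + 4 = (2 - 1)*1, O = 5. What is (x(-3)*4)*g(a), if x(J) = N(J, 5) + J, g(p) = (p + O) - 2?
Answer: 48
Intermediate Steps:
a = -1 (a = -4/3 + ((2 - 1)*1)/3 = -4/3 + (1*1)/3 = -4/3 + (⅓)*1 = -4/3 + ⅓ = -1)
g(p) = 3 + p (g(p) = (p + 5) - 2 = (5 + p) - 2 = 3 + p)
N(P, B) = -3*P
x(J) = -2*J (x(J) = -3*J + J = -2*J)
(x(-3)*4)*g(a) = (-2*(-3)*4)*(3 - 1) = (6*4)*2 = 24*2 = 48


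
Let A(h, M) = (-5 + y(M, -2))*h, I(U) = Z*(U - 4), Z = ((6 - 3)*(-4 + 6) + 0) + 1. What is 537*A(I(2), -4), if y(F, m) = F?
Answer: 67662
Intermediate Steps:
Z = 7 (Z = (3*2 + 0) + 1 = (6 + 0) + 1 = 6 + 1 = 7)
I(U) = -28 + 7*U (I(U) = 7*(U - 4) = 7*(-4 + U) = -28 + 7*U)
A(h, M) = h*(-5 + M) (A(h, M) = (-5 + M)*h = h*(-5 + M))
537*A(I(2), -4) = 537*((-28 + 7*2)*(-5 - 4)) = 537*((-28 + 14)*(-9)) = 537*(-14*(-9)) = 537*126 = 67662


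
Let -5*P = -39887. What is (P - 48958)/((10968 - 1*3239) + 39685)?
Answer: -204903/237070 ≈ -0.86431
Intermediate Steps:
P = 39887/5 (P = -1/5*(-39887) = 39887/5 ≈ 7977.4)
(P - 48958)/((10968 - 1*3239) + 39685) = (39887/5 - 48958)/((10968 - 1*3239) + 39685) = -204903/(5*((10968 - 3239) + 39685)) = -204903/(5*(7729 + 39685)) = -204903/5/47414 = -204903/5*1/47414 = -204903/237070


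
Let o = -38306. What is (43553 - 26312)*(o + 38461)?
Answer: 2672355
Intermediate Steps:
(43553 - 26312)*(o + 38461) = (43553 - 26312)*(-38306 + 38461) = 17241*155 = 2672355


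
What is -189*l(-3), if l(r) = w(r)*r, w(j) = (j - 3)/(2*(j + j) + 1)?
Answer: 3402/11 ≈ 309.27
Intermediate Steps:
w(j) = (-3 + j)/(1 + 4*j) (w(j) = (-3 + j)/(2*(2*j) + 1) = (-3 + j)/(4*j + 1) = (-3 + j)/(1 + 4*j))
l(r) = r*(-3 + r)/(1 + 4*r) (l(r) = ((-3 + r)/(1 + 4*r))*r = r*(-3 + r)/(1 + 4*r))
-189*l(-3) = -(-567)*(-3 - 3)/(1 + 4*(-3)) = -(-567)*(-6)/(1 - 12) = -(-567)*(-6)/(-11) = -(-567)*(-1)*(-6)/11 = -189*(-18/11) = 3402/11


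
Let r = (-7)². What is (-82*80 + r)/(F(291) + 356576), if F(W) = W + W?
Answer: -6511/357158 ≈ -0.018230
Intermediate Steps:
F(W) = 2*W
r = 49
(-82*80 + r)/(F(291) + 356576) = (-82*80 + 49)/(2*291 + 356576) = (-6560 + 49)/(582 + 356576) = -6511/357158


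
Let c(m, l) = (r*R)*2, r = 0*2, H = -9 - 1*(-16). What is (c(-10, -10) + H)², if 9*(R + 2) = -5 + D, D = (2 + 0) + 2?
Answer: 49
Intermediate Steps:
H = 7 (H = -9 + 16 = 7)
r = 0
D = 4 (D = 2 + 2 = 4)
R = -19/9 (R = -2 + (-5 + 4)/9 = -2 + (⅑)*(-1) = -2 - ⅑ = -19/9 ≈ -2.1111)
c(m, l) = 0 (c(m, l) = (0*(-19/9))*2 = 0*2 = 0)
(c(-10, -10) + H)² = (0 + 7)² = 7² = 49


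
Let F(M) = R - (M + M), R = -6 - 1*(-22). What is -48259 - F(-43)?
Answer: -48361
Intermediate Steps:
R = 16 (R = -6 + 22 = 16)
F(M) = 16 - 2*M (F(M) = 16 - (M + M) = 16 - 2*M)
-48259 - F(-43) = -48259 - (16 - 2*(-43)) = -48259 - (16 + 86) = -48259 - 1*102 = -48259 - 102 = -48361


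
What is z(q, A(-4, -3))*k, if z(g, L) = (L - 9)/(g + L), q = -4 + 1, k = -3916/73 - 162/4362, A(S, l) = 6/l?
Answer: -31337933/265355 ≈ -118.10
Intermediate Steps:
k = -2848903/53071 (k = -3916*1/73 - 162*1/4362 = -3916/73 - 27/727 = -2848903/53071 ≈ -53.681)
q = -3
z(g, L) = (-9 + L)/(L + g)
z(q, A(-4, -3))*k = ((-9 + 6/(-3))/(6/(-3) - 3))*(-2848903/53071) = ((-9 + 6*(-⅓))/(6*(-⅓) - 3))*(-2848903/53071) = ((-9 - 2)/(-2 - 3))*(-2848903/53071) = (-11/(-5))*(-2848903/53071) = -⅕*(-11)*(-2848903/53071) = (11/5)*(-2848903/53071) = -31337933/265355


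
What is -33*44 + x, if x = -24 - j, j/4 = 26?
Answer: -1580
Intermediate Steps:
j = 104 (j = 4*26 = 104)
x = -128 (x = -24 - 1*104 = -24 - 104 = -128)
-33*44 + x = -33*44 - 128 = -1452 - 128 = -1580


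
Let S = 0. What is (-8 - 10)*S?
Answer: 0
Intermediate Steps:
(-8 - 10)*S = (-8 - 10)*0 = -18*0 = 0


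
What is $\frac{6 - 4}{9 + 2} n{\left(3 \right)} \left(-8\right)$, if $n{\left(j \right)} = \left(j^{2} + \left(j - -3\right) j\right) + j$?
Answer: $- \frac{480}{11} \approx -43.636$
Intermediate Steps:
$n{\left(j \right)} = j + j^{2} + j \left(3 + j\right)$ ($n{\left(j \right)} = \left(j^{2} + \left(j + 3\right) j\right) + j = \left(j^{2} + \left(3 + j\right) j\right) + j = \left(j^{2} + j \left(3 + j\right)\right) + j = j + j^{2} + j \left(3 + j\right)$)
$\frac{6 - 4}{9 + 2} n{\left(3 \right)} \left(-8\right) = \frac{6 - 4}{9 + 2} \cdot 2 \cdot 3 \left(2 + 3\right) \left(-8\right) = \frac{2}{11} \cdot 2 \cdot 3 \cdot 5 \left(-8\right) = 2 \cdot \frac{1}{11} \cdot 30 \left(-8\right) = \frac{2}{11} \cdot 30 \left(-8\right) = \frac{60}{11} \left(-8\right) = - \frac{480}{11}$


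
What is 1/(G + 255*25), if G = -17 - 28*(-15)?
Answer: 1/6778 ≈ 0.00014754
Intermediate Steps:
G = 403 (G = -17 + 420 = 403)
1/(G + 255*25) = 1/(403 + 255*25) = 1/(403 + 6375) = 1/6778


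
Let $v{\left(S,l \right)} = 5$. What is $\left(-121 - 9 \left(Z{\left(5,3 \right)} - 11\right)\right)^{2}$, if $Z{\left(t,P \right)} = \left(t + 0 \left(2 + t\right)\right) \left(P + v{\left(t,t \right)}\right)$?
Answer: $145924$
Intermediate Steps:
$Z{\left(t,P \right)} = t \left(5 + P\right)$ ($Z{\left(t,P \right)} = \left(t + 0 \left(2 + t\right)\right) \left(P + 5\right) = \left(t + 0\right) \left(5 + P\right) = t \left(5 + P\right)$)
$\left(-121 - 9 \left(Z{\left(5,3 \right)} - 11\right)\right)^{2} = \left(-121 - 9 \left(5 \left(5 + 3\right) - 11\right)\right)^{2} = \left(-121 - 9 \left(5 \cdot 8 - 11\right)\right)^{2} = \left(-121 - 9 \left(40 - 11\right)\right)^{2} = \left(-121 - 261\right)^{2} = \left(-382\right)^{2} = 145924$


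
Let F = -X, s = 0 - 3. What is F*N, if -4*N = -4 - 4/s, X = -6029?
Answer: 12058/3 ≈ 4019.3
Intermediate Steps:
s = -3
F = 6029 (F = -1*(-6029) = 6029)
N = ⅔ (N = -(-4 - 4/(-3))/4 = -(-4 - 4*(-1)/3)/4 = -(-4 - 1*(-4/3))/4 = -(-4 + 4/3)/4 = -¼*(-8/3) = ⅔ ≈ 0.66667)
F*N = 6029*(⅔) = 12058/3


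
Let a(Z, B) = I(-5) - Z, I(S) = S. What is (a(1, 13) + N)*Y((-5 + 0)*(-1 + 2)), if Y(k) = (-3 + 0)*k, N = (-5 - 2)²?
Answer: 645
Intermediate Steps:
a(Z, B) = -5 - Z
N = 49 (N = (-7)² = 49)
Y(k) = -3*k
(a(1, 13) + N)*Y((-5 + 0)*(-1 + 2)) = ((-5 - 1*1) + 49)*(-3*(-5 + 0)*(-1 + 2)) = ((-5 - 1) + 49)*(-(-15)) = (-6 + 49)*(-3*(-5)) = 43*15 = 645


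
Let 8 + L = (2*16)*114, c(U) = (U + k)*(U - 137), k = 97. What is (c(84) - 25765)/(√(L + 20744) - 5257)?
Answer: 185877006/27611665 + 282864*√381/27611665 ≈ 6.9318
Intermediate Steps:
c(U) = (-137 + U)*(97 + U) (c(U) = (U + 97)*(U - 137) = (97 + U)*(-137 + U) = (-137 + U)*(97 + U))
L = 3640 (L = -8 + (2*16)*114 = -8 + 32*114 = -8 + 3648 = 3640)
(c(84) - 25765)/(√(L + 20744) - 5257) = ((-13289 + 84² - 40*84) - 25765)/(√(3640 + 20744) - 5257) = ((-13289 + 7056 - 3360) - 25765)/(√24384 - 5257) = (-9593 - 25765)/(8*√381 - 5257) = -35358/(-5257 + 8*√381)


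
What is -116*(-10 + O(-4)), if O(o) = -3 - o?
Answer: 1044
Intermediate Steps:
-116*(-10 + O(-4)) = -116*(-10 + (-3 - 1*(-4))) = -116*(-10 + (-3 + 4)) = -116*(-10 + 1) = -116*(-9) = 1044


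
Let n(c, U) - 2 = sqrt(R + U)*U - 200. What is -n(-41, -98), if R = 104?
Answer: 198 + 98*sqrt(6) ≈ 438.05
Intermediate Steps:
n(c, U) = -198 + U*sqrt(104 + U) (n(c, U) = 2 + (sqrt(104 + U)*U - 200) = 2 + (U*sqrt(104 + U) - 200) = 2 + (-200 + U*sqrt(104 + U)) = -198 + U*sqrt(104 + U))
-n(-41, -98) = -(-198 - 98*sqrt(104 - 98)) = -(-198 - 98*sqrt(6)) = 198 + 98*sqrt(6)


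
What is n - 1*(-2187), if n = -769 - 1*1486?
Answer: -68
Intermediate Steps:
n = -2255 (n = -769 - 1486 = -2255)
n - 1*(-2187) = -2255 - 1*(-2187) = -2255 + 2187 = -68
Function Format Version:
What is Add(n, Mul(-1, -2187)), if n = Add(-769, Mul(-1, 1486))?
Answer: -68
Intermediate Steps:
n = -2255 (n = Add(-769, -1486) = -2255)
Add(n, Mul(-1, -2187)) = Add(-2255, Mul(-1, -2187)) = Add(-2255, 2187) = -68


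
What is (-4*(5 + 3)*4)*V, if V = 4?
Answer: -512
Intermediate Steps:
(-4*(5 + 3)*4)*V = -4*(5 + 3)*4*4 = -32*4*4 = -4*32*4 = -128*4 = -512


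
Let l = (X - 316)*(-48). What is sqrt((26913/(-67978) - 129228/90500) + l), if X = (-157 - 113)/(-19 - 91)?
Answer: sqrt(172285376823512040084810)/3383604950 ≈ 122.67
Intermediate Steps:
X = 27/11 (X = -270/(-110) = -270*(-1/110) = 27/11 ≈ 2.4545)
l = 165552/11 (l = (27/11 - 316)*(-48) = -3449/11*(-48) = 165552/11 ≈ 15050.)
sqrt((26913/(-67978) - 129228/90500) + l) = sqrt((26913/(-67978) - 129228/90500) + 165552/11) = sqrt((26913*(-1/67978) - 129228*1/90500) + 165552/11) = sqrt((-26913/67978 - 32307/22625) + 165552/11) = sqrt(-2805071871/1538002250 + 165552/11) = sqrt(254588492701419/16918024750) = sqrt(172285376823512040084810)/3383604950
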